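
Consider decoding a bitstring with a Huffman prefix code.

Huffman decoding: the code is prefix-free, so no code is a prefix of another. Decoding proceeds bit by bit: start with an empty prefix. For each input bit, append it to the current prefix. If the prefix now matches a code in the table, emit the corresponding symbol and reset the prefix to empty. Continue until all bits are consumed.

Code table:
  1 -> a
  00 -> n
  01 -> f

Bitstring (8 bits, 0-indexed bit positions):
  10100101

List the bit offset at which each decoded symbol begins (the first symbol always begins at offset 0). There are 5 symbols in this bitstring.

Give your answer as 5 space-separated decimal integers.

Answer: 0 1 3 5 6

Derivation:
Bit 0: prefix='1' -> emit 'a', reset
Bit 1: prefix='0' (no match yet)
Bit 2: prefix='01' -> emit 'f', reset
Bit 3: prefix='0' (no match yet)
Bit 4: prefix='00' -> emit 'n', reset
Bit 5: prefix='1' -> emit 'a', reset
Bit 6: prefix='0' (no match yet)
Bit 7: prefix='01' -> emit 'f', reset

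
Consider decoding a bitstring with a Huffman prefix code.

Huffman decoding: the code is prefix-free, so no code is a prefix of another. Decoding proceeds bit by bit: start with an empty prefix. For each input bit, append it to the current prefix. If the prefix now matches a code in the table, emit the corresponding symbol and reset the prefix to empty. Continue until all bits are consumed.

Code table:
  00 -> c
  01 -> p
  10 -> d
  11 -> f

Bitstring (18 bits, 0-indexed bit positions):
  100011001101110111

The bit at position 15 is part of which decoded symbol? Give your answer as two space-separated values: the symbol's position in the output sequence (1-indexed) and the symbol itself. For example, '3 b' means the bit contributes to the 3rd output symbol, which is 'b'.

Bit 0: prefix='1' (no match yet)
Bit 1: prefix='10' -> emit 'd', reset
Bit 2: prefix='0' (no match yet)
Bit 3: prefix='00' -> emit 'c', reset
Bit 4: prefix='1' (no match yet)
Bit 5: prefix='11' -> emit 'f', reset
Bit 6: prefix='0' (no match yet)
Bit 7: prefix='00' -> emit 'c', reset
Bit 8: prefix='1' (no match yet)
Bit 9: prefix='11' -> emit 'f', reset
Bit 10: prefix='0' (no match yet)
Bit 11: prefix='01' -> emit 'p', reset
Bit 12: prefix='1' (no match yet)
Bit 13: prefix='11' -> emit 'f', reset
Bit 14: prefix='0' (no match yet)
Bit 15: prefix='01' -> emit 'p', reset
Bit 16: prefix='1' (no match yet)
Bit 17: prefix='11' -> emit 'f', reset

Answer: 8 p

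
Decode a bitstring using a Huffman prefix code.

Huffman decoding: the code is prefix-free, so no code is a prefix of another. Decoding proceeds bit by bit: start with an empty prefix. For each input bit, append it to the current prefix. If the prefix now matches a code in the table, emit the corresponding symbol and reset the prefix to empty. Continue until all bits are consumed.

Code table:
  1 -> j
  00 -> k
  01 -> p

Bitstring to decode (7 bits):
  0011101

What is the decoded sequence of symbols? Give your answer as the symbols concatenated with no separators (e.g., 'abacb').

Answer: kjjjp

Derivation:
Bit 0: prefix='0' (no match yet)
Bit 1: prefix='00' -> emit 'k', reset
Bit 2: prefix='1' -> emit 'j', reset
Bit 3: prefix='1' -> emit 'j', reset
Bit 4: prefix='1' -> emit 'j', reset
Bit 5: prefix='0' (no match yet)
Bit 6: prefix='01' -> emit 'p', reset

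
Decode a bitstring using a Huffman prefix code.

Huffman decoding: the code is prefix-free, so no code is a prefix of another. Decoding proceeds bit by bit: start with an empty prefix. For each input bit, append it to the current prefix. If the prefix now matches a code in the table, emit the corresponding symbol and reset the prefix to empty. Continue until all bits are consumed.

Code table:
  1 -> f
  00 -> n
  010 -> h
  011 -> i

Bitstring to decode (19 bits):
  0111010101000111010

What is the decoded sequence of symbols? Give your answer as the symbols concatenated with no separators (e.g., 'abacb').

Bit 0: prefix='0' (no match yet)
Bit 1: prefix='01' (no match yet)
Bit 2: prefix='011' -> emit 'i', reset
Bit 3: prefix='1' -> emit 'f', reset
Bit 4: prefix='0' (no match yet)
Bit 5: prefix='01' (no match yet)
Bit 6: prefix='010' -> emit 'h', reset
Bit 7: prefix='1' -> emit 'f', reset
Bit 8: prefix='0' (no match yet)
Bit 9: prefix='01' (no match yet)
Bit 10: prefix='010' -> emit 'h', reset
Bit 11: prefix='0' (no match yet)
Bit 12: prefix='00' -> emit 'n', reset
Bit 13: prefix='1' -> emit 'f', reset
Bit 14: prefix='1' -> emit 'f', reset
Bit 15: prefix='1' -> emit 'f', reset
Bit 16: prefix='0' (no match yet)
Bit 17: prefix='01' (no match yet)
Bit 18: prefix='010' -> emit 'h', reset

Answer: ifhfhnfffh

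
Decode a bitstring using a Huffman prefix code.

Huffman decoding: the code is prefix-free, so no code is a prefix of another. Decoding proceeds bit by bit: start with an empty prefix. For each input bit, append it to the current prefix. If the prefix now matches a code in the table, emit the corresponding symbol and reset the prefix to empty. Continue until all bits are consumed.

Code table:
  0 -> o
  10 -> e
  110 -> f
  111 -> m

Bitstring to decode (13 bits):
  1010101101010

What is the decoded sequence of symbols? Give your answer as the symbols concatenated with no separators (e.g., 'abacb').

Answer: eeefee

Derivation:
Bit 0: prefix='1' (no match yet)
Bit 1: prefix='10' -> emit 'e', reset
Bit 2: prefix='1' (no match yet)
Bit 3: prefix='10' -> emit 'e', reset
Bit 4: prefix='1' (no match yet)
Bit 5: prefix='10' -> emit 'e', reset
Bit 6: prefix='1' (no match yet)
Bit 7: prefix='11' (no match yet)
Bit 8: prefix='110' -> emit 'f', reset
Bit 9: prefix='1' (no match yet)
Bit 10: prefix='10' -> emit 'e', reset
Bit 11: prefix='1' (no match yet)
Bit 12: prefix='10' -> emit 'e', reset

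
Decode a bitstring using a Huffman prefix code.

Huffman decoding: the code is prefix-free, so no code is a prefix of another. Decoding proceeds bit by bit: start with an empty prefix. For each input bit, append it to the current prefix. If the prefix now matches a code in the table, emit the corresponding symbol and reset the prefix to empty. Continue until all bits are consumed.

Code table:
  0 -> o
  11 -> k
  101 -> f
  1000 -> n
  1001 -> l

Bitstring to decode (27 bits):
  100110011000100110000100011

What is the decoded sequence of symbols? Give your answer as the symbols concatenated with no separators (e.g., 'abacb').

Bit 0: prefix='1' (no match yet)
Bit 1: prefix='10' (no match yet)
Bit 2: prefix='100' (no match yet)
Bit 3: prefix='1001' -> emit 'l', reset
Bit 4: prefix='1' (no match yet)
Bit 5: prefix='10' (no match yet)
Bit 6: prefix='100' (no match yet)
Bit 7: prefix='1001' -> emit 'l', reset
Bit 8: prefix='1' (no match yet)
Bit 9: prefix='10' (no match yet)
Bit 10: prefix='100' (no match yet)
Bit 11: prefix='1000' -> emit 'n', reset
Bit 12: prefix='1' (no match yet)
Bit 13: prefix='10' (no match yet)
Bit 14: prefix='100' (no match yet)
Bit 15: prefix='1001' -> emit 'l', reset
Bit 16: prefix='1' (no match yet)
Bit 17: prefix='10' (no match yet)
Bit 18: prefix='100' (no match yet)
Bit 19: prefix='1000' -> emit 'n', reset
Bit 20: prefix='0' -> emit 'o', reset
Bit 21: prefix='1' (no match yet)
Bit 22: prefix='10' (no match yet)
Bit 23: prefix='100' (no match yet)
Bit 24: prefix='1000' -> emit 'n', reset
Bit 25: prefix='1' (no match yet)
Bit 26: prefix='11' -> emit 'k', reset

Answer: llnlnonk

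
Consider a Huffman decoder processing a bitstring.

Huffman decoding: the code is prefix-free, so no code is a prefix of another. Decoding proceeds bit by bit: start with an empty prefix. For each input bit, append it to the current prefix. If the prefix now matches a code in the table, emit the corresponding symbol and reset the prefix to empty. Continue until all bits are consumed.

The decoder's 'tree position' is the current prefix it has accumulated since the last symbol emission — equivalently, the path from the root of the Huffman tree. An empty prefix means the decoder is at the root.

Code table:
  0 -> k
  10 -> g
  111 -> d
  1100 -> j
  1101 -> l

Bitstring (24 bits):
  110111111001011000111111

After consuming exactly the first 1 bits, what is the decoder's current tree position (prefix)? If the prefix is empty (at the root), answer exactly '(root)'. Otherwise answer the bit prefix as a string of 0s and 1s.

Bit 0: prefix='1' (no match yet)

Answer: 1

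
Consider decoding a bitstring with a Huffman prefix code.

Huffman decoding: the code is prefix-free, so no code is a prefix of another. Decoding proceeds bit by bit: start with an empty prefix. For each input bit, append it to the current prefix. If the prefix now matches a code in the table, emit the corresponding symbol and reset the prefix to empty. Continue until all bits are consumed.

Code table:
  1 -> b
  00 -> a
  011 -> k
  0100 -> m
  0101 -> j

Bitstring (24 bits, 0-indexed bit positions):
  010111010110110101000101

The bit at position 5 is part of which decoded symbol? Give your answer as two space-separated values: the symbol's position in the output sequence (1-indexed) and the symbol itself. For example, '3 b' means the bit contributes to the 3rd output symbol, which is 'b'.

Answer: 3 b

Derivation:
Bit 0: prefix='0' (no match yet)
Bit 1: prefix='01' (no match yet)
Bit 2: prefix='010' (no match yet)
Bit 3: prefix='0101' -> emit 'j', reset
Bit 4: prefix='1' -> emit 'b', reset
Bit 5: prefix='1' -> emit 'b', reset
Bit 6: prefix='0' (no match yet)
Bit 7: prefix='01' (no match yet)
Bit 8: prefix='010' (no match yet)
Bit 9: prefix='0101' -> emit 'j', reset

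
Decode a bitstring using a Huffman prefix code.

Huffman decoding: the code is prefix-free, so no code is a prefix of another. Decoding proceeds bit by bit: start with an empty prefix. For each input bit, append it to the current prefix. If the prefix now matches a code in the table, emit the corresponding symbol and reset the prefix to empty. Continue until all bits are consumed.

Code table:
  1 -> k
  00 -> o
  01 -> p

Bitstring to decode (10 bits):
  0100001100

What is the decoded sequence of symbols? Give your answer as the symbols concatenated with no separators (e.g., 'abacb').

Bit 0: prefix='0' (no match yet)
Bit 1: prefix='01' -> emit 'p', reset
Bit 2: prefix='0' (no match yet)
Bit 3: prefix='00' -> emit 'o', reset
Bit 4: prefix='0' (no match yet)
Bit 5: prefix='00' -> emit 'o', reset
Bit 6: prefix='1' -> emit 'k', reset
Bit 7: prefix='1' -> emit 'k', reset
Bit 8: prefix='0' (no match yet)
Bit 9: prefix='00' -> emit 'o', reset

Answer: pookko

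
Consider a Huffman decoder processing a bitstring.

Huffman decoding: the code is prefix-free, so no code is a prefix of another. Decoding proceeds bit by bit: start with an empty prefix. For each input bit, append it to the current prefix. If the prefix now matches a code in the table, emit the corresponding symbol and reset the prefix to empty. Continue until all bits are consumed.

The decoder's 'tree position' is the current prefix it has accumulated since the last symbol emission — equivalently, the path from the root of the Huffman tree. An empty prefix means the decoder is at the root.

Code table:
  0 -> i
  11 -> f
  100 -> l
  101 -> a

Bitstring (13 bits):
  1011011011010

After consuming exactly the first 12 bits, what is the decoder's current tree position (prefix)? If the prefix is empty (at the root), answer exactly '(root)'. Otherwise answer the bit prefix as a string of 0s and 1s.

Bit 0: prefix='1' (no match yet)
Bit 1: prefix='10' (no match yet)
Bit 2: prefix='101' -> emit 'a', reset
Bit 3: prefix='1' (no match yet)
Bit 4: prefix='10' (no match yet)
Bit 5: prefix='101' -> emit 'a', reset
Bit 6: prefix='1' (no match yet)
Bit 7: prefix='10' (no match yet)
Bit 8: prefix='101' -> emit 'a', reset
Bit 9: prefix='1' (no match yet)
Bit 10: prefix='10' (no match yet)
Bit 11: prefix='101' -> emit 'a', reset

Answer: (root)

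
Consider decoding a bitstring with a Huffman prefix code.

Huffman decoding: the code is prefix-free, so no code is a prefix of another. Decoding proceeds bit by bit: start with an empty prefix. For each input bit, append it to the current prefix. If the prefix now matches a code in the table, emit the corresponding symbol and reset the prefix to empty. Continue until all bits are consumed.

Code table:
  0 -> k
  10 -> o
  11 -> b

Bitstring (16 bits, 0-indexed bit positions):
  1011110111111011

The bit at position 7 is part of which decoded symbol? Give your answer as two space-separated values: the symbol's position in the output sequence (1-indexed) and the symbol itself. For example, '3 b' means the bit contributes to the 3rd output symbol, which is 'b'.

Bit 0: prefix='1' (no match yet)
Bit 1: prefix='10' -> emit 'o', reset
Bit 2: prefix='1' (no match yet)
Bit 3: prefix='11' -> emit 'b', reset
Bit 4: prefix='1' (no match yet)
Bit 5: prefix='11' -> emit 'b', reset
Bit 6: prefix='0' -> emit 'k', reset
Bit 7: prefix='1' (no match yet)
Bit 8: prefix='11' -> emit 'b', reset
Bit 9: prefix='1' (no match yet)
Bit 10: prefix='11' -> emit 'b', reset
Bit 11: prefix='1' (no match yet)

Answer: 5 b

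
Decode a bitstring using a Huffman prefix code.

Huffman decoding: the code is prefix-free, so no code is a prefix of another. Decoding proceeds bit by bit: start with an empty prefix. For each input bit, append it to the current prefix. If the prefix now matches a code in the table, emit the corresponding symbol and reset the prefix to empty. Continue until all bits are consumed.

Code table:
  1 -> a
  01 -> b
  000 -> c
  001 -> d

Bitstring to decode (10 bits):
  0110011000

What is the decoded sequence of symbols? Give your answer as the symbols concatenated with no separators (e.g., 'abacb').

Bit 0: prefix='0' (no match yet)
Bit 1: prefix='01' -> emit 'b', reset
Bit 2: prefix='1' -> emit 'a', reset
Bit 3: prefix='0' (no match yet)
Bit 4: prefix='00' (no match yet)
Bit 5: prefix='001' -> emit 'd', reset
Bit 6: prefix='1' -> emit 'a', reset
Bit 7: prefix='0' (no match yet)
Bit 8: prefix='00' (no match yet)
Bit 9: prefix='000' -> emit 'c', reset

Answer: badac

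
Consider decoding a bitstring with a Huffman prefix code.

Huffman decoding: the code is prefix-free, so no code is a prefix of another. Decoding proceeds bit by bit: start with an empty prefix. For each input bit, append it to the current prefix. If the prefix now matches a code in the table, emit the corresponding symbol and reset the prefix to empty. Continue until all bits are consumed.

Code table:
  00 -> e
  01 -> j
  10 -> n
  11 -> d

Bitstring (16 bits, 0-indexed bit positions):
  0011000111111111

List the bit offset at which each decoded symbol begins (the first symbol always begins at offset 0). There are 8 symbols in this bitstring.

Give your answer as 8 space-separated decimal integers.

Bit 0: prefix='0' (no match yet)
Bit 1: prefix='00' -> emit 'e', reset
Bit 2: prefix='1' (no match yet)
Bit 3: prefix='11' -> emit 'd', reset
Bit 4: prefix='0' (no match yet)
Bit 5: prefix='00' -> emit 'e', reset
Bit 6: prefix='0' (no match yet)
Bit 7: prefix='01' -> emit 'j', reset
Bit 8: prefix='1' (no match yet)
Bit 9: prefix='11' -> emit 'd', reset
Bit 10: prefix='1' (no match yet)
Bit 11: prefix='11' -> emit 'd', reset
Bit 12: prefix='1' (no match yet)
Bit 13: prefix='11' -> emit 'd', reset
Bit 14: prefix='1' (no match yet)
Bit 15: prefix='11' -> emit 'd', reset

Answer: 0 2 4 6 8 10 12 14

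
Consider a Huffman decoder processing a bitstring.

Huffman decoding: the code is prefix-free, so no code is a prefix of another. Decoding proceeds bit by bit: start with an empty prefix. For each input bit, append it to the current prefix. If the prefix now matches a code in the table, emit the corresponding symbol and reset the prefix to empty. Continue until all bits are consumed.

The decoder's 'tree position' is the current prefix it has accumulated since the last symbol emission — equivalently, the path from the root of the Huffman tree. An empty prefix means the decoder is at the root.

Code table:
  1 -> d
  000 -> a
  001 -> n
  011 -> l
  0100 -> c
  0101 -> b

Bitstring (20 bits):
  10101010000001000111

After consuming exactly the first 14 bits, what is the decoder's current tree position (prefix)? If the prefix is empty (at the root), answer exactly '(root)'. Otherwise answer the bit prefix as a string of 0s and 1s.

Bit 0: prefix='1' -> emit 'd', reset
Bit 1: prefix='0' (no match yet)
Bit 2: prefix='01' (no match yet)
Bit 3: prefix='010' (no match yet)
Bit 4: prefix='0101' -> emit 'b', reset
Bit 5: prefix='0' (no match yet)
Bit 6: prefix='01' (no match yet)
Bit 7: prefix='010' (no match yet)
Bit 8: prefix='0100' -> emit 'c', reset
Bit 9: prefix='0' (no match yet)
Bit 10: prefix='00' (no match yet)
Bit 11: prefix='000' -> emit 'a', reset
Bit 12: prefix='0' (no match yet)
Bit 13: prefix='01' (no match yet)

Answer: 01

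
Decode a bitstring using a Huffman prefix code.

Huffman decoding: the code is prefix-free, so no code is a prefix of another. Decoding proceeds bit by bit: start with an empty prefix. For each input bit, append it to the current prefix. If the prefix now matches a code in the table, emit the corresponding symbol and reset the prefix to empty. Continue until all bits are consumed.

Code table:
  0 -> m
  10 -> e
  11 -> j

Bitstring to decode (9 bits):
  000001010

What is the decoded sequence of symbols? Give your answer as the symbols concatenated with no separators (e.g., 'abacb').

Bit 0: prefix='0' -> emit 'm', reset
Bit 1: prefix='0' -> emit 'm', reset
Bit 2: prefix='0' -> emit 'm', reset
Bit 3: prefix='0' -> emit 'm', reset
Bit 4: prefix='0' -> emit 'm', reset
Bit 5: prefix='1' (no match yet)
Bit 6: prefix='10' -> emit 'e', reset
Bit 7: prefix='1' (no match yet)
Bit 8: prefix='10' -> emit 'e', reset

Answer: mmmmmee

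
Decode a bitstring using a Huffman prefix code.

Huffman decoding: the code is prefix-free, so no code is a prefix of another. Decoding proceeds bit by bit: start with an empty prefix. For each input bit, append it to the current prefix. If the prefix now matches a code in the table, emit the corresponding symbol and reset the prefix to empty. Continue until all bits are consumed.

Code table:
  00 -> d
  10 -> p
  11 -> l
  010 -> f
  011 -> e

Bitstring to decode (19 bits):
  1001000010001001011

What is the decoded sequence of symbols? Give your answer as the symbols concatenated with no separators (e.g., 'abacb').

Answer: pfdfdpfl

Derivation:
Bit 0: prefix='1' (no match yet)
Bit 1: prefix='10' -> emit 'p', reset
Bit 2: prefix='0' (no match yet)
Bit 3: prefix='01' (no match yet)
Bit 4: prefix='010' -> emit 'f', reset
Bit 5: prefix='0' (no match yet)
Bit 6: prefix='00' -> emit 'd', reset
Bit 7: prefix='0' (no match yet)
Bit 8: prefix='01' (no match yet)
Bit 9: prefix='010' -> emit 'f', reset
Bit 10: prefix='0' (no match yet)
Bit 11: prefix='00' -> emit 'd', reset
Bit 12: prefix='1' (no match yet)
Bit 13: prefix='10' -> emit 'p', reset
Bit 14: prefix='0' (no match yet)
Bit 15: prefix='01' (no match yet)
Bit 16: prefix='010' -> emit 'f', reset
Bit 17: prefix='1' (no match yet)
Bit 18: prefix='11' -> emit 'l', reset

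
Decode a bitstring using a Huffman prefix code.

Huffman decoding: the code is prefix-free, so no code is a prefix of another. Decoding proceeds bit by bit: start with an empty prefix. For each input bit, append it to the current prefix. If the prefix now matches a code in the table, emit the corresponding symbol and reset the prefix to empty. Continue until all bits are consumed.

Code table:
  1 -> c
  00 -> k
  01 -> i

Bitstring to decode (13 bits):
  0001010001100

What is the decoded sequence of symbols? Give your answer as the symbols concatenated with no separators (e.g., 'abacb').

Bit 0: prefix='0' (no match yet)
Bit 1: prefix='00' -> emit 'k', reset
Bit 2: prefix='0' (no match yet)
Bit 3: prefix='01' -> emit 'i', reset
Bit 4: prefix='0' (no match yet)
Bit 5: prefix='01' -> emit 'i', reset
Bit 6: prefix='0' (no match yet)
Bit 7: prefix='00' -> emit 'k', reset
Bit 8: prefix='0' (no match yet)
Bit 9: prefix='01' -> emit 'i', reset
Bit 10: prefix='1' -> emit 'c', reset
Bit 11: prefix='0' (no match yet)
Bit 12: prefix='00' -> emit 'k', reset

Answer: kiikick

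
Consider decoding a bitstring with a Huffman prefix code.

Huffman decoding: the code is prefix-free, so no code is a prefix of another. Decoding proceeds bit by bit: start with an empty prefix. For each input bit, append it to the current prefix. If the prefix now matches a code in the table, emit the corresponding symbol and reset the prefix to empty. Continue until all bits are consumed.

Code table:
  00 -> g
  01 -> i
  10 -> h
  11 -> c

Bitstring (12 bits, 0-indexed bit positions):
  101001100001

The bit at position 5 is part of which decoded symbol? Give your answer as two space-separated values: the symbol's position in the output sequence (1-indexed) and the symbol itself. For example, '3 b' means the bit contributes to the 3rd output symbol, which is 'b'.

Bit 0: prefix='1' (no match yet)
Bit 1: prefix='10' -> emit 'h', reset
Bit 2: prefix='1' (no match yet)
Bit 3: prefix='10' -> emit 'h', reset
Bit 4: prefix='0' (no match yet)
Bit 5: prefix='01' -> emit 'i', reset
Bit 6: prefix='1' (no match yet)
Bit 7: prefix='10' -> emit 'h', reset
Bit 8: prefix='0' (no match yet)
Bit 9: prefix='00' -> emit 'g', reset

Answer: 3 i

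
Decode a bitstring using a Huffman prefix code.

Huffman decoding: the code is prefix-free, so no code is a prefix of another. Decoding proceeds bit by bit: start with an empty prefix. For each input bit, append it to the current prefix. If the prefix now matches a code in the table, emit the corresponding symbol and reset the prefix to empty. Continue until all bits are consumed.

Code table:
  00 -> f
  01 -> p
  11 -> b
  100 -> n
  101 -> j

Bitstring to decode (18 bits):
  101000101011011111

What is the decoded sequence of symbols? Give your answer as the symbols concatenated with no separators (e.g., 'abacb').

Answer: jfpppjbb

Derivation:
Bit 0: prefix='1' (no match yet)
Bit 1: prefix='10' (no match yet)
Bit 2: prefix='101' -> emit 'j', reset
Bit 3: prefix='0' (no match yet)
Bit 4: prefix='00' -> emit 'f', reset
Bit 5: prefix='0' (no match yet)
Bit 6: prefix='01' -> emit 'p', reset
Bit 7: prefix='0' (no match yet)
Bit 8: prefix='01' -> emit 'p', reset
Bit 9: prefix='0' (no match yet)
Bit 10: prefix='01' -> emit 'p', reset
Bit 11: prefix='1' (no match yet)
Bit 12: prefix='10' (no match yet)
Bit 13: prefix='101' -> emit 'j', reset
Bit 14: prefix='1' (no match yet)
Bit 15: prefix='11' -> emit 'b', reset
Bit 16: prefix='1' (no match yet)
Bit 17: prefix='11' -> emit 'b', reset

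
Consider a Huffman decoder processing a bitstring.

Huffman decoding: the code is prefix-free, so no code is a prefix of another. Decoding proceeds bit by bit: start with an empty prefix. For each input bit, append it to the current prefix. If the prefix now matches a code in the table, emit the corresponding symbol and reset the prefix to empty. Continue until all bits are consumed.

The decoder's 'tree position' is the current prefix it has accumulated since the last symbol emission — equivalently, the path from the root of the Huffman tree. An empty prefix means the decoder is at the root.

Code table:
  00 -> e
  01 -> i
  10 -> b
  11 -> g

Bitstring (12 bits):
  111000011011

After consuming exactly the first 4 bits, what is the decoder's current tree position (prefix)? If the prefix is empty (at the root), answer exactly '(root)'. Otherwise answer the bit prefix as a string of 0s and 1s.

Bit 0: prefix='1' (no match yet)
Bit 1: prefix='11' -> emit 'g', reset
Bit 2: prefix='1' (no match yet)
Bit 3: prefix='10' -> emit 'b', reset

Answer: (root)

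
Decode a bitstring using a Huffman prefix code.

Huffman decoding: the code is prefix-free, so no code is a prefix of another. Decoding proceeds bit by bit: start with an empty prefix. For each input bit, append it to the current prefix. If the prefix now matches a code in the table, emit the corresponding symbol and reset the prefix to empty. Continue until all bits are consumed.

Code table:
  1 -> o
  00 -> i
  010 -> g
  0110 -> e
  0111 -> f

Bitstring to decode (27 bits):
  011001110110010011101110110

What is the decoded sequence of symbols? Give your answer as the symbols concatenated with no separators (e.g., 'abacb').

Bit 0: prefix='0' (no match yet)
Bit 1: prefix='01' (no match yet)
Bit 2: prefix='011' (no match yet)
Bit 3: prefix='0110' -> emit 'e', reset
Bit 4: prefix='0' (no match yet)
Bit 5: prefix='01' (no match yet)
Bit 6: prefix='011' (no match yet)
Bit 7: prefix='0111' -> emit 'f', reset
Bit 8: prefix='0' (no match yet)
Bit 9: prefix='01' (no match yet)
Bit 10: prefix='011' (no match yet)
Bit 11: prefix='0110' -> emit 'e', reset
Bit 12: prefix='0' (no match yet)
Bit 13: prefix='01' (no match yet)
Bit 14: prefix='010' -> emit 'g', reset
Bit 15: prefix='0' (no match yet)
Bit 16: prefix='01' (no match yet)
Bit 17: prefix='011' (no match yet)
Bit 18: prefix='0111' -> emit 'f', reset
Bit 19: prefix='0' (no match yet)
Bit 20: prefix='01' (no match yet)
Bit 21: prefix='011' (no match yet)
Bit 22: prefix='0111' -> emit 'f', reset
Bit 23: prefix='0' (no match yet)
Bit 24: prefix='01' (no match yet)
Bit 25: prefix='011' (no match yet)
Bit 26: prefix='0110' -> emit 'e', reset

Answer: efegffe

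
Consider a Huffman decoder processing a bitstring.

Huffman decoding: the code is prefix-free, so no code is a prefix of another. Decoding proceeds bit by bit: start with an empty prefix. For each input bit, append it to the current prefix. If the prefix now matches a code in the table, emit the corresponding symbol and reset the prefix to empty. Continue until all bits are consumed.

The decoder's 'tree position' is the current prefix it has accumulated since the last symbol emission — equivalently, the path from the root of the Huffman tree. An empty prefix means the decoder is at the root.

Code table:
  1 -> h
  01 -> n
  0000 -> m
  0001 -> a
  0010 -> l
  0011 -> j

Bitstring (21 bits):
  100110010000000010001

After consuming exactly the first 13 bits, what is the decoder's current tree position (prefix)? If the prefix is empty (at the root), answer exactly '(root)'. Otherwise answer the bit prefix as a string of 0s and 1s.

Answer: (root)

Derivation:
Bit 0: prefix='1' -> emit 'h', reset
Bit 1: prefix='0' (no match yet)
Bit 2: prefix='00' (no match yet)
Bit 3: prefix='001' (no match yet)
Bit 4: prefix='0011' -> emit 'j', reset
Bit 5: prefix='0' (no match yet)
Bit 6: prefix='00' (no match yet)
Bit 7: prefix='001' (no match yet)
Bit 8: prefix='0010' -> emit 'l', reset
Bit 9: prefix='0' (no match yet)
Bit 10: prefix='00' (no match yet)
Bit 11: prefix='000' (no match yet)
Bit 12: prefix='0000' -> emit 'm', reset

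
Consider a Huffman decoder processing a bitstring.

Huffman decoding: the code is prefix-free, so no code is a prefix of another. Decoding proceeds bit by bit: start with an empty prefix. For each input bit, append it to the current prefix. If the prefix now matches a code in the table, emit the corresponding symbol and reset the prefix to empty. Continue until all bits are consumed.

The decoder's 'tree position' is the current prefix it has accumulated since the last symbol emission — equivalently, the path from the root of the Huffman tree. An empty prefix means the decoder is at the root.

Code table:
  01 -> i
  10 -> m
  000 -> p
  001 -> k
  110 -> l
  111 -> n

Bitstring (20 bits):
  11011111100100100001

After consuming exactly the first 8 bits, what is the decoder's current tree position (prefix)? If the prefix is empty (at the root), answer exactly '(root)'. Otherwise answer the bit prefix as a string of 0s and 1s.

Answer: 11

Derivation:
Bit 0: prefix='1' (no match yet)
Bit 1: prefix='11' (no match yet)
Bit 2: prefix='110' -> emit 'l', reset
Bit 3: prefix='1' (no match yet)
Bit 4: prefix='11' (no match yet)
Bit 5: prefix='111' -> emit 'n', reset
Bit 6: prefix='1' (no match yet)
Bit 7: prefix='11' (no match yet)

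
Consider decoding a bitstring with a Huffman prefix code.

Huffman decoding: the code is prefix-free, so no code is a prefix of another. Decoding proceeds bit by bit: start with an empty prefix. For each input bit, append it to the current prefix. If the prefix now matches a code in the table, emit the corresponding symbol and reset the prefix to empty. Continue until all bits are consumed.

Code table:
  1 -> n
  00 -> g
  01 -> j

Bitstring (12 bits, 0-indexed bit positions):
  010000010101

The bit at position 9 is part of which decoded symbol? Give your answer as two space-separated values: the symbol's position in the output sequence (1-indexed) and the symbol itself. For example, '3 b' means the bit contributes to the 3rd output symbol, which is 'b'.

Answer: 5 j

Derivation:
Bit 0: prefix='0' (no match yet)
Bit 1: prefix='01' -> emit 'j', reset
Bit 2: prefix='0' (no match yet)
Bit 3: prefix='00' -> emit 'g', reset
Bit 4: prefix='0' (no match yet)
Bit 5: prefix='00' -> emit 'g', reset
Bit 6: prefix='0' (no match yet)
Bit 7: prefix='01' -> emit 'j', reset
Bit 8: prefix='0' (no match yet)
Bit 9: prefix='01' -> emit 'j', reset
Bit 10: prefix='0' (no match yet)
Bit 11: prefix='01' -> emit 'j', reset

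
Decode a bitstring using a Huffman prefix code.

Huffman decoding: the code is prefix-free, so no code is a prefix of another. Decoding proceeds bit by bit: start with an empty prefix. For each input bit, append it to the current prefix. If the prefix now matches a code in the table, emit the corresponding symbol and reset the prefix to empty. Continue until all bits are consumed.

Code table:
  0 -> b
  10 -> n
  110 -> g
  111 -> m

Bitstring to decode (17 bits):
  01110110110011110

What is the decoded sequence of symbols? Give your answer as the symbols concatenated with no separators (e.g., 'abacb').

Answer: bmbggbmn

Derivation:
Bit 0: prefix='0' -> emit 'b', reset
Bit 1: prefix='1' (no match yet)
Bit 2: prefix='11' (no match yet)
Bit 3: prefix='111' -> emit 'm', reset
Bit 4: prefix='0' -> emit 'b', reset
Bit 5: prefix='1' (no match yet)
Bit 6: prefix='11' (no match yet)
Bit 7: prefix='110' -> emit 'g', reset
Bit 8: prefix='1' (no match yet)
Bit 9: prefix='11' (no match yet)
Bit 10: prefix='110' -> emit 'g', reset
Bit 11: prefix='0' -> emit 'b', reset
Bit 12: prefix='1' (no match yet)
Bit 13: prefix='11' (no match yet)
Bit 14: prefix='111' -> emit 'm', reset
Bit 15: prefix='1' (no match yet)
Bit 16: prefix='10' -> emit 'n', reset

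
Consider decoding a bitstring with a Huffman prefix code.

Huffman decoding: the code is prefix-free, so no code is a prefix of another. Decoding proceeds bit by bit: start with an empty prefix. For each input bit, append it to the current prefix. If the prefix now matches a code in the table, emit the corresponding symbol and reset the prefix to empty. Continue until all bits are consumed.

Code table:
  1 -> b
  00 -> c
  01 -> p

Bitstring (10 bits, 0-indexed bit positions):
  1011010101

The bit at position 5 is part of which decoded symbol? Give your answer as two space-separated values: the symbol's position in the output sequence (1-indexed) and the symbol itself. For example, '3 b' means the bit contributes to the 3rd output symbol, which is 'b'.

Answer: 4 p

Derivation:
Bit 0: prefix='1' -> emit 'b', reset
Bit 1: prefix='0' (no match yet)
Bit 2: prefix='01' -> emit 'p', reset
Bit 3: prefix='1' -> emit 'b', reset
Bit 4: prefix='0' (no match yet)
Bit 5: prefix='01' -> emit 'p', reset
Bit 6: prefix='0' (no match yet)
Bit 7: prefix='01' -> emit 'p', reset
Bit 8: prefix='0' (no match yet)
Bit 9: prefix='01' -> emit 'p', reset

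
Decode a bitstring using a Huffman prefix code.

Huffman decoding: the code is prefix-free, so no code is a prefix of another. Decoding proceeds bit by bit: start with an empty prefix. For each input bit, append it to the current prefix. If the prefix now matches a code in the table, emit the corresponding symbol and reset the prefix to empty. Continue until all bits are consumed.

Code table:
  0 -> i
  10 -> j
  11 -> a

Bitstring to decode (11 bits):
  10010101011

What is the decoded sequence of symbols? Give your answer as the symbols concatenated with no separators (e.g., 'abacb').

Bit 0: prefix='1' (no match yet)
Bit 1: prefix='10' -> emit 'j', reset
Bit 2: prefix='0' -> emit 'i', reset
Bit 3: prefix='1' (no match yet)
Bit 4: prefix='10' -> emit 'j', reset
Bit 5: prefix='1' (no match yet)
Bit 6: prefix='10' -> emit 'j', reset
Bit 7: prefix='1' (no match yet)
Bit 8: prefix='10' -> emit 'j', reset
Bit 9: prefix='1' (no match yet)
Bit 10: prefix='11' -> emit 'a', reset

Answer: jijjja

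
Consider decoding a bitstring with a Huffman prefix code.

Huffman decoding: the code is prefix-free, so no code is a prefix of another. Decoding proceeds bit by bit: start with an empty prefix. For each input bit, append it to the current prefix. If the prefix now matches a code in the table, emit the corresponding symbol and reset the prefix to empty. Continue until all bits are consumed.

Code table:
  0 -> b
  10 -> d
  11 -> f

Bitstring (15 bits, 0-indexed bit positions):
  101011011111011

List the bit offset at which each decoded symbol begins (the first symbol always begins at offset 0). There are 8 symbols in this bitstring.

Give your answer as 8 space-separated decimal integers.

Answer: 0 2 4 6 7 9 11 13

Derivation:
Bit 0: prefix='1' (no match yet)
Bit 1: prefix='10' -> emit 'd', reset
Bit 2: prefix='1' (no match yet)
Bit 3: prefix='10' -> emit 'd', reset
Bit 4: prefix='1' (no match yet)
Bit 5: prefix='11' -> emit 'f', reset
Bit 6: prefix='0' -> emit 'b', reset
Bit 7: prefix='1' (no match yet)
Bit 8: prefix='11' -> emit 'f', reset
Bit 9: prefix='1' (no match yet)
Bit 10: prefix='11' -> emit 'f', reset
Bit 11: prefix='1' (no match yet)
Bit 12: prefix='10' -> emit 'd', reset
Bit 13: prefix='1' (no match yet)
Bit 14: prefix='11' -> emit 'f', reset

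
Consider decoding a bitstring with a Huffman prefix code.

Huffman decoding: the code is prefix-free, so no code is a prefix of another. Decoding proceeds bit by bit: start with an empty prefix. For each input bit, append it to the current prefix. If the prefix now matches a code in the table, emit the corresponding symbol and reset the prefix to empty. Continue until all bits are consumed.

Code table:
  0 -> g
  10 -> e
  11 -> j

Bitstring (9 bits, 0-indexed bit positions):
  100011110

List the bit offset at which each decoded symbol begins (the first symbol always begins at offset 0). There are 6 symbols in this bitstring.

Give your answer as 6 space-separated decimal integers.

Answer: 0 2 3 4 6 8

Derivation:
Bit 0: prefix='1' (no match yet)
Bit 1: prefix='10' -> emit 'e', reset
Bit 2: prefix='0' -> emit 'g', reset
Bit 3: prefix='0' -> emit 'g', reset
Bit 4: prefix='1' (no match yet)
Bit 5: prefix='11' -> emit 'j', reset
Bit 6: prefix='1' (no match yet)
Bit 7: prefix='11' -> emit 'j', reset
Bit 8: prefix='0' -> emit 'g', reset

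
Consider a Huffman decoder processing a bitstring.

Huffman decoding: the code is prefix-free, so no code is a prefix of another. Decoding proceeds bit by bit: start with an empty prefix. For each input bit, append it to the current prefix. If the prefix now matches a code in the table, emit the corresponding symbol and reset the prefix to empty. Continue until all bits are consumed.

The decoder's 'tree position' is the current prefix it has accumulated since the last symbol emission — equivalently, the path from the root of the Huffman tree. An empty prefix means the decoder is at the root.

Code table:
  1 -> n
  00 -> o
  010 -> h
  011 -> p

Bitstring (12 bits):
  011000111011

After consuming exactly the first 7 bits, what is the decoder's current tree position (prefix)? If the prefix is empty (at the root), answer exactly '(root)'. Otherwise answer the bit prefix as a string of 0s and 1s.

Bit 0: prefix='0' (no match yet)
Bit 1: prefix='01' (no match yet)
Bit 2: prefix='011' -> emit 'p', reset
Bit 3: prefix='0' (no match yet)
Bit 4: prefix='00' -> emit 'o', reset
Bit 5: prefix='0' (no match yet)
Bit 6: prefix='01' (no match yet)

Answer: 01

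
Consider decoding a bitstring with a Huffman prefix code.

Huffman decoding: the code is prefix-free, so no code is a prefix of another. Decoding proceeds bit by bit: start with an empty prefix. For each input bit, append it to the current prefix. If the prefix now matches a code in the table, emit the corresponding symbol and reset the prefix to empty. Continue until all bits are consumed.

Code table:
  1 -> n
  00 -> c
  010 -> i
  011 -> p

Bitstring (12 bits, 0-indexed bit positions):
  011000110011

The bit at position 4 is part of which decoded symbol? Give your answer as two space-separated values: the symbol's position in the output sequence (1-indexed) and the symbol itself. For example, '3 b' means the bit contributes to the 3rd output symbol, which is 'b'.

Answer: 2 c

Derivation:
Bit 0: prefix='0' (no match yet)
Bit 1: prefix='01' (no match yet)
Bit 2: prefix='011' -> emit 'p', reset
Bit 3: prefix='0' (no match yet)
Bit 4: prefix='00' -> emit 'c', reset
Bit 5: prefix='0' (no match yet)
Bit 6: prefix='01' (no match yet)
Bit 7: prefix='011' -> emit 'p', reset
Bit 8: prefix='0' (no match yet)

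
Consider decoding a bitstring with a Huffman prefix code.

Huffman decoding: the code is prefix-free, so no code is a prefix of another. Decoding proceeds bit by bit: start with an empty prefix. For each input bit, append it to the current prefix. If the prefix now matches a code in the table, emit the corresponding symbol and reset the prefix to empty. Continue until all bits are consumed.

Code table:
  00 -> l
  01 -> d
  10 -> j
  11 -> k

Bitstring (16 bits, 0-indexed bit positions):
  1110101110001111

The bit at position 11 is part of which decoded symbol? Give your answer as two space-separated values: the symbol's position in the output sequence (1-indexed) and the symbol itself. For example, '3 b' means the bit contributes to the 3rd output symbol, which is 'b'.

Bit 0: prefix='1' (no match yet)
Bit 1: prefix='11' -> emit 'k', reset
Bit 2: prefix='1' (no match yet)
Bit 3: prefix='10' -> emit 'j', reset
Bit 4: prefix='1' (no match yet)
Bit 5: prefix='10' -> emit 'j', reset
Bit 6: prefix='1' (no match yet)
Bit 7: prefix='11' -> emit 'k', reset
Bit 8: prefix='1' (no match yet)
Bit 9: prefix='10' -> emit 'j', reset
Bit 10: prefix='0' (no match yet)
Bit 11: prefix='00' -> emit 'l', reset
Bit 12: prefix='1' (no match yet)
Bit 13: prefix='11' -> emit 'k', reset
Bit 14: prefix='1' (no match yet)
Bit 15: prefix='11' -> emit 'k', reset

Answer: 6 l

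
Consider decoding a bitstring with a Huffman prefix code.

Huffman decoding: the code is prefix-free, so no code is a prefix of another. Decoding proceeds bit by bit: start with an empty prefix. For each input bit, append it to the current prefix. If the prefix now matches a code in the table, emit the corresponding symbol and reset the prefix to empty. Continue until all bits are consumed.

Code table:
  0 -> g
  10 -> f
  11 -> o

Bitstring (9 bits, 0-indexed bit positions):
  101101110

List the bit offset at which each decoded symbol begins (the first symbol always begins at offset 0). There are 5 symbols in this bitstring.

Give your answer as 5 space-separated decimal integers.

Answer: 0 2 4 5 7

Derivation:
Bit 0: prefix='1' (no match yet)
Bit 1: prefix='10' -> emit 'f', reset
Bit 2: prefix='1' (no match yet)
Bit 3: prefix='11' -> emit 'o', reset
Bit 4: prefix='0' -> emit 'g', reset
Bit 5: prefix='1' (no match yet)
Bit 6: prefix='11' -> emit 'o', reset
Bit 7: prefix='1' (no match yet)
Bit 8: prefix='10' -> emit 'f', reset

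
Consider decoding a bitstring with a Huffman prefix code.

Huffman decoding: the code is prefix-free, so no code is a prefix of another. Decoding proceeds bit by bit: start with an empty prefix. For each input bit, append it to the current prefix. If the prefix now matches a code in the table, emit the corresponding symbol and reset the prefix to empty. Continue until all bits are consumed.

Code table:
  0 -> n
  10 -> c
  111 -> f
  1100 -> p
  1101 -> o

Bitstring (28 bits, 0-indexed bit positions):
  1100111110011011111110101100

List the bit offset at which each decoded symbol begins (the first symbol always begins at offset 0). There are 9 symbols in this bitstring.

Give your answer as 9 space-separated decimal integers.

Bit 0: prefix='1' (no match yet)
Bit 1: prefix='11' (no match yet)
Bit 2: prefix='110' (no match yet)
Bit 3: prefix='1100' -> emit 'p', reset
Bit 4: prefix='1' (no match yet)
Bit 5: prefix='11' (no match yet)
Bit 6: prefix='111' -> emit 'f', reset
Bit 7: prefix='1' (no match yet)
Bit 8: prefix='11' (no match yet)
Bit 9: prefix='110' (no match yet)
Bit 10: prefix='1100' -> emit 'p', reset
Bit 11: prefix='1' (no match yet)
Bit 12: prefix='11' (no match yet)
Bit 13: prefix='110' (no match yet)
Bit 14: prefix='1101' -> emit 'o', reset
Bit 15: prefix='1' (no match yet)
Bit 16: prefix='11' (no match yet)
Bit 17: prefix='111' -> emit 'f', reset
Bit 18: prefix='1' (no match yet)
Bit 19: prefix='11' (no match yet)
Bit 20: prefix='111' -> emit 'f', reset
Bit 21: prefix='0' -> emit 'n', reset
Bit 22: prefix='1' (no match yet)
Bit 23: prefix='10' -> emit 'c', reset
Bit 24: prefix='1' (no match yet)
Bit 25: prefix='11' (no match yet)
Bit 26: prefix='110' (no match yet)
Bit 27: prefix='1100' -> emit 'p', reset

Answer: 0 4 7 11 15 18 21 22 24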